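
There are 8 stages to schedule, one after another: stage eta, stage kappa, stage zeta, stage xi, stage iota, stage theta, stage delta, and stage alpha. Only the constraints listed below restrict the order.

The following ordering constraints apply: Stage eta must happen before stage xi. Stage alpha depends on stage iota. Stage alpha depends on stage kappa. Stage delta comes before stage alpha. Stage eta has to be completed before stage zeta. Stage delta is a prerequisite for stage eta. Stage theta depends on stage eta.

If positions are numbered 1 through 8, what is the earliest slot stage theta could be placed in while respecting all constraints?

The stages that are forced before stage theta, directly or transitively, are stage eta, stage delta. That's 2 stages.
With 2 mandatory predecessors, the earliest stage theta can sit is position 2+1 = 3, and placing just those 2 first achieves it.

3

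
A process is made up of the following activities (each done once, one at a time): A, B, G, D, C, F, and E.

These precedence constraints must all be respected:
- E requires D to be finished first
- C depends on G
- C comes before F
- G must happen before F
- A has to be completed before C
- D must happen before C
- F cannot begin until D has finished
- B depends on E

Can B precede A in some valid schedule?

Yes

Nothing in the constraints forces A before B — there is no chain from A to B.
So a valid ordering placing B earlier than A exists.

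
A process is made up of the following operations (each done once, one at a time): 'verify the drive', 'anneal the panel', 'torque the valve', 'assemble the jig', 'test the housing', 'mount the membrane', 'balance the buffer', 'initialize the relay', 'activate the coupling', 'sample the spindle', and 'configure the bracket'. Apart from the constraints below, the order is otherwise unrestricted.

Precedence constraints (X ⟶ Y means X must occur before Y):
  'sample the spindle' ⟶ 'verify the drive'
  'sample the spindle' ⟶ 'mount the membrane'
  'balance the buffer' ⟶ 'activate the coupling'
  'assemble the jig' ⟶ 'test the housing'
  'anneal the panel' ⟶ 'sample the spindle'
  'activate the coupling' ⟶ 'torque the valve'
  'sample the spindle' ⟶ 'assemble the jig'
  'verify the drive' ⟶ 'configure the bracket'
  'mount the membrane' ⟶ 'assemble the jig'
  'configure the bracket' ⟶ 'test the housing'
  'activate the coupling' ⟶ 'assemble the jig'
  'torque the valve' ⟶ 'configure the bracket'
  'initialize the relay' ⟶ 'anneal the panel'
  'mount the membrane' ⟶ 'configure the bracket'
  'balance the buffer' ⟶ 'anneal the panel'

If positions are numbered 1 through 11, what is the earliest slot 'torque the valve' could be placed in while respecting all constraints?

The operations that are forced before 'torque the valve', directly or transitively, are 'balance the buffer', 'activate the coupling'. That's 2 operations.
So at minimum 2 operations come before 'torque the valve', putting 'torque the valve' no earlier than position 3. That position is achievable by scheduling exactly those predecessors first.

3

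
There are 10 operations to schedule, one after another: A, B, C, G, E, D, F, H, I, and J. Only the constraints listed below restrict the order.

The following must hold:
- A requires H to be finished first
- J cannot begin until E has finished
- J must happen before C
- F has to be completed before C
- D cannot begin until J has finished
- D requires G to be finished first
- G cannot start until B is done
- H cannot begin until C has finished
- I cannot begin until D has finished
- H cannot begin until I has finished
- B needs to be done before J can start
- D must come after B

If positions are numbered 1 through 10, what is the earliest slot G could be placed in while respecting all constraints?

2

The only operation forced before G (directly or transitively) is B.
With 1 mandatory predecessor, the earliest G can sit is position 1+1 = 2, and placing just that one first achieves it.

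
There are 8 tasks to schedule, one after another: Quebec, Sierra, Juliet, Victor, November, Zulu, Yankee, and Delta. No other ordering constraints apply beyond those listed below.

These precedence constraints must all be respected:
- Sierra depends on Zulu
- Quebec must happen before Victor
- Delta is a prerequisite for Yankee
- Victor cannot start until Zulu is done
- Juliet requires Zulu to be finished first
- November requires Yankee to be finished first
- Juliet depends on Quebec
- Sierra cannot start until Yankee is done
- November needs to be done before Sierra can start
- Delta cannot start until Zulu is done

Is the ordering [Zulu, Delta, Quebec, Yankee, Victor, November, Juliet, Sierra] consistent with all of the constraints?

Yes

Checking each listed constraint against this order: for instance, Zulu is in position 1 and Sierra in position 8, so that constraint holds — and the remaining constraints check out the same way.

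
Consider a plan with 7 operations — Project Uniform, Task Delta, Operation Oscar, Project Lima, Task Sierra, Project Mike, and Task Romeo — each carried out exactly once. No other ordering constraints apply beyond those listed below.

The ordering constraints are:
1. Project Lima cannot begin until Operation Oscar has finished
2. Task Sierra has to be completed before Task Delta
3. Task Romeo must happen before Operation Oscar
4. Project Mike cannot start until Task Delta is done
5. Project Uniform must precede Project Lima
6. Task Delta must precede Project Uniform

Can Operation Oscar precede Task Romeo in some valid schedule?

There is a dependency chain Task Romeo → Operation Oscar, so Operation Oscar always comes after Task Romeo.
Hence Operation Oscar can never be scheduled before Task Romeo.

No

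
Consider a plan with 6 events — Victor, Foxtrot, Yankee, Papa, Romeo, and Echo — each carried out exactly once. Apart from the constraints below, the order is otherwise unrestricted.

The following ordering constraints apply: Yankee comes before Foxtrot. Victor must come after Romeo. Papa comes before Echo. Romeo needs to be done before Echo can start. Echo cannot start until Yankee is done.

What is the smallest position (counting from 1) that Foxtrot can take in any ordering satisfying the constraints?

2

The only event forced before Foxtrot (directly or transitively) is Yankee.
With 1 mandatory predecessor, the earliest Foxtrot can sit is position 1+1 = 2, and placing just that one first achieves it.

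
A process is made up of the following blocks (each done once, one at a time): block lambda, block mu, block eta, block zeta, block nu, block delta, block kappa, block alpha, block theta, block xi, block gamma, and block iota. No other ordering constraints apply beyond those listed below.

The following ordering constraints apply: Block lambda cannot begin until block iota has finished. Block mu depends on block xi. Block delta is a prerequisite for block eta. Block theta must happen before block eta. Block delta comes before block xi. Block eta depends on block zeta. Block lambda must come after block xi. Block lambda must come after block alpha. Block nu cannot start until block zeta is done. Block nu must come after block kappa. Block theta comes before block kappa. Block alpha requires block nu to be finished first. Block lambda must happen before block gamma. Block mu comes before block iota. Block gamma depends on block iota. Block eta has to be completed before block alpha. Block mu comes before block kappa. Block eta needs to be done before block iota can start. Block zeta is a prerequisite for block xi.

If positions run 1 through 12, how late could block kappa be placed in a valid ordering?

Following every chain forward from block kappa, the blocks that must come later are block lambda, block nu, block alpha, block gamma — 4 of them.
With 4 mandatory successors out of 12 blocks total, the latest slot for block kappa is 12−4 = 8, and it's reachable by doing all non-successors before block kappa.

8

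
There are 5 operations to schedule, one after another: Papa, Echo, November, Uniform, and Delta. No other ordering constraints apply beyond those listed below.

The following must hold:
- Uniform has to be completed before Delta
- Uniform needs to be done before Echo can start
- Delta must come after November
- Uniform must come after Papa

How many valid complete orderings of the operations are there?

The operations with no prerequisites are Papa, November; any of them can be placed first.
Counting all ways to extend the partial order to a total order gives 7.

7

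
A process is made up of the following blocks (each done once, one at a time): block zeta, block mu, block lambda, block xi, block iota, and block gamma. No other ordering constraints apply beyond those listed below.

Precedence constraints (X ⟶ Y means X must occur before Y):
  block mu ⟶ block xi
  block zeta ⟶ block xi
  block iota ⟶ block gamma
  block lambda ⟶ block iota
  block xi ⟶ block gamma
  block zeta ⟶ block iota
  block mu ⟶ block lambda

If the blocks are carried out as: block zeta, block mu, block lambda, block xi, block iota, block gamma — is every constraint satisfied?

Every stated constraint is respected: block zeta sits at position 1, ahead of block iota at position 5, and each of the other listed pairs likewise has the predecessor earlier in the sequence.

Yes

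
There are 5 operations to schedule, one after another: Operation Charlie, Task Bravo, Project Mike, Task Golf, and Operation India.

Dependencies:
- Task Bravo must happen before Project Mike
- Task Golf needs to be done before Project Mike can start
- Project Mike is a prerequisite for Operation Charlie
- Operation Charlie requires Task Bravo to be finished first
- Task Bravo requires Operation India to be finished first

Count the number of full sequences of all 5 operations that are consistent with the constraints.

2 operations have no prerequisites (Task Golf, Operation India), so any of them could come first.
Counting all ways to extend the partial order to a total order gives 3.

3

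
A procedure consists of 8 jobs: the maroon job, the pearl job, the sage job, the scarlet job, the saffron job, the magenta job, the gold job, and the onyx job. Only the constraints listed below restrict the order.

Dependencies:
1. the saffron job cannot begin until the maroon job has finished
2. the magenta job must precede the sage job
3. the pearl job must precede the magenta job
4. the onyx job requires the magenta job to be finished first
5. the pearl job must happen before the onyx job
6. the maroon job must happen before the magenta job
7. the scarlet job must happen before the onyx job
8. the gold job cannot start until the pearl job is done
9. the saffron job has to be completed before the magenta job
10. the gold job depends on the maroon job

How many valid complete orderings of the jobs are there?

173

The jobs with no prerequisites are the maroon job, the pearl job, the scarlet job; any of them can be placed first.
Systematically extending each partial ordering one job at a time and counting, there are 173 complete orderings.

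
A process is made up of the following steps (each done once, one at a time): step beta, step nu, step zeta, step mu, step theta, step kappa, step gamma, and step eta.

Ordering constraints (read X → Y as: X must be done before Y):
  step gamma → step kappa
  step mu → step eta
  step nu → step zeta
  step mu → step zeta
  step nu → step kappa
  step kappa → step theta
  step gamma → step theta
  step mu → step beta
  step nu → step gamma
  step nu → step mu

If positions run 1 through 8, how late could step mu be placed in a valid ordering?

Following every chain forward from step mu, the steps that must come later are step beta, step zeta, step eta — 3 of them.
With 3 mandatory successors out of 8 steps total, the latest slot for step mu is 8−3 = 5, and it's reachable by doing all non-successors before step mu.

5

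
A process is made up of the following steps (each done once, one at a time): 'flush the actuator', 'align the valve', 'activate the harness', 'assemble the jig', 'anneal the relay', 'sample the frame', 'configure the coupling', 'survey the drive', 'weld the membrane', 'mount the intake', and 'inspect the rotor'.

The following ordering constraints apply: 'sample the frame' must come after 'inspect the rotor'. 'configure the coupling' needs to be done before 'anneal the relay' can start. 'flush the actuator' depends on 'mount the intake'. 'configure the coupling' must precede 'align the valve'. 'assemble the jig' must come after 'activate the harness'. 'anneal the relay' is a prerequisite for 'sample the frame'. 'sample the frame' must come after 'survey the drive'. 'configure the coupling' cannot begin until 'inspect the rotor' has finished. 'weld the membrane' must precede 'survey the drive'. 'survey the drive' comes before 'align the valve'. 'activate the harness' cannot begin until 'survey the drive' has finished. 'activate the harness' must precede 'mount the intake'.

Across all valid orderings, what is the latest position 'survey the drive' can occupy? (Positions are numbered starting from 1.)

5

Every step that must follow 'survey the drive' has to come after it. Tracing all chains starting from 'survey the drive', those steps are: 'flush the actuator', 'align the valve', 'activate the harness', 'assemble the jig', 'sample the frame', 'mount the intake' — 6 in total.
With 6 mandatory successors out of 11 steps total, the latest slot for 'survey the drive' is 11−6 = 5, and it's reachable by doing all non-successors before 'survey the drive'.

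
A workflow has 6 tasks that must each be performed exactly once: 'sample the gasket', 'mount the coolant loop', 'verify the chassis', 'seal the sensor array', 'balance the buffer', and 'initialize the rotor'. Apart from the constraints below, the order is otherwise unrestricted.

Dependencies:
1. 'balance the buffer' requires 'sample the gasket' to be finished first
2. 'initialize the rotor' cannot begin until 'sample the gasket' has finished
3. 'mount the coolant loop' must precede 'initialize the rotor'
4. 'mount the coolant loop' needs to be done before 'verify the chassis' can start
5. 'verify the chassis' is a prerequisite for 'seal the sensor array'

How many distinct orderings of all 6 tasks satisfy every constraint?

The tasks with no prerequisites are 'sample the gasket', 'mount the coolant loop'; any of them can be placed first.
Systematically extending each partial ordering one task at a time and counting, there are 35 complete orderings.

35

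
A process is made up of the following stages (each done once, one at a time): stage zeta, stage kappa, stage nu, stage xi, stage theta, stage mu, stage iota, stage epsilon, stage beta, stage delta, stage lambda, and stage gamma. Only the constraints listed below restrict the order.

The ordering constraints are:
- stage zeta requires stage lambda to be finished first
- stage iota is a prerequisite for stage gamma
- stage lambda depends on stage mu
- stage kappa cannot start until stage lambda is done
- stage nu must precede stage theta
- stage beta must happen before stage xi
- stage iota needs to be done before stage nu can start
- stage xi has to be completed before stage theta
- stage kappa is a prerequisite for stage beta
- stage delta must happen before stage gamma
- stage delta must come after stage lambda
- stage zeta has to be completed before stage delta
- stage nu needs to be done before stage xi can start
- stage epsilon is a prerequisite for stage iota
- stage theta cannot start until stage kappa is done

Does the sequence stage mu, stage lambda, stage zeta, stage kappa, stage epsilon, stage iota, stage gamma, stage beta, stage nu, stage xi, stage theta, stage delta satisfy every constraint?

Here stage delta comes after stage gamma.
But one of the constraints requires stage delta before stage gamma, so this ordering violates it.

No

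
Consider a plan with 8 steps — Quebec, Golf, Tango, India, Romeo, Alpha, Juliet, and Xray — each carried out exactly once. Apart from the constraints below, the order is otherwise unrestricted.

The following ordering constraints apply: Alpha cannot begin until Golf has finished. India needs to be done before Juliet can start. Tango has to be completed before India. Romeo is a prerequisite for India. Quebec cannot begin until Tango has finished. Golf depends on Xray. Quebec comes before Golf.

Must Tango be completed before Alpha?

Following the dependencies: Tango → Quebec → Golf → Alpha.
So Tango must precede Alpha in any valid ordering.

Yes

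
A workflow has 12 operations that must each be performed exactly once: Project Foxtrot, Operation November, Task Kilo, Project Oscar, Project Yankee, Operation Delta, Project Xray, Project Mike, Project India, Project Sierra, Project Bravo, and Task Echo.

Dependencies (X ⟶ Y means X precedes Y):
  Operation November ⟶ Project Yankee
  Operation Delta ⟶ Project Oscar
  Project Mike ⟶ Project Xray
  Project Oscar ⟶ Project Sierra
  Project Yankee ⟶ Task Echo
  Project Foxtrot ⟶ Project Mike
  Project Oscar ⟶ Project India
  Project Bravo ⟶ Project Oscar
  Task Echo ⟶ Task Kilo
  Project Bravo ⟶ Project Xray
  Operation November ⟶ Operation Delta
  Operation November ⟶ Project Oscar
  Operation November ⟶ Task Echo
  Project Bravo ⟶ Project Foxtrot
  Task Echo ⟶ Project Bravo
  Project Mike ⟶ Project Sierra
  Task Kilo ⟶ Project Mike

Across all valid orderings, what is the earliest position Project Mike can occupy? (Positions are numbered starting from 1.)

7

The operations that are forced before Project Mike, directly or transitively, are Project Foxtrot, Operation November, Task Kilo, Project Yankee, Project Bravo, Task Echo. That's 6 operations.
With 6 mandatory predecessors, the earliest Project Mike can sit is position 6+1 = 7, and placing just those 6 first achieves it.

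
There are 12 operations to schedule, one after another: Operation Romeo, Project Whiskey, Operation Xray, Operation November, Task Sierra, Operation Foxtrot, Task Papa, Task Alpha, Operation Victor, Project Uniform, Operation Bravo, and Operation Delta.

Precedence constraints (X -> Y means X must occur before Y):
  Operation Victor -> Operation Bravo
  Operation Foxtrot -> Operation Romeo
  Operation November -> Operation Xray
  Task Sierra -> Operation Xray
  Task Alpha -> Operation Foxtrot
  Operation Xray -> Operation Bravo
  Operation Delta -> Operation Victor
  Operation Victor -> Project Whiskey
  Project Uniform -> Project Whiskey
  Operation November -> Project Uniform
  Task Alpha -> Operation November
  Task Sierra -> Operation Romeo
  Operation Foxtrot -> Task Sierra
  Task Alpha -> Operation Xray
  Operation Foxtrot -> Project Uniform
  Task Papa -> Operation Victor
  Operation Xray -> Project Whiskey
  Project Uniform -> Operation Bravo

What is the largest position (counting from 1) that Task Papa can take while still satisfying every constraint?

9

The operations that are forced after Task Papa, directly or by a chain of constraints, are Project Whiskey, Operation Victor, Operation Bravo. That's 3 operations.
With 3 mandatory successors out of 12 operations total, the latest slot for Task Papa is 12−3 = 9, and it's reachable by doing all non-successors before Task Papa.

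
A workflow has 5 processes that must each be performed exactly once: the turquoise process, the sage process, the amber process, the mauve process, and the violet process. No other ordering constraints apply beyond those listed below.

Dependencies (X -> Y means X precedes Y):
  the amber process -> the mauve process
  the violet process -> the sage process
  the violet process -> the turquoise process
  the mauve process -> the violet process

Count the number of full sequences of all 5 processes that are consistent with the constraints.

Only the amber process has no prerequisites, so it must go first.
Enumerating by repeatedly choosing an available process (one whose prerequisites are all placed) gives 2 distinct complete orderings.

2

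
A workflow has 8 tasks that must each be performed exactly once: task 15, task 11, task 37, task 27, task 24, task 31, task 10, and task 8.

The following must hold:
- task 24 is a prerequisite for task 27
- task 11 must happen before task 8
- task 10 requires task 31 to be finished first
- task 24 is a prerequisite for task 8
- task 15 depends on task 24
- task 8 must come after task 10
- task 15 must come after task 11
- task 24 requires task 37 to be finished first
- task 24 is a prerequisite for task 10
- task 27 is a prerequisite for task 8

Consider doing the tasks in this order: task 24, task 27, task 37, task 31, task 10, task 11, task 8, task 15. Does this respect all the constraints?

No

The sequence places task 24 ahead of task 37.
But one of the constraints requires task 37 before task 24, so this ordering violates it.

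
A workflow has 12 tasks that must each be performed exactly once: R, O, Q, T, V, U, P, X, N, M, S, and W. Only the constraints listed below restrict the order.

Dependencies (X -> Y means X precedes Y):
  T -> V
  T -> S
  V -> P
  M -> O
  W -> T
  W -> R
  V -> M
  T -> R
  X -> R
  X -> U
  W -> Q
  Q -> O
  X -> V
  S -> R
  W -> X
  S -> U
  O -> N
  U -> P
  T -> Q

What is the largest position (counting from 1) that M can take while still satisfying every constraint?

10

The tasks that are forced after M, directly or by a chain of constraints, are O, N. That's 2 tasks.
With 2 mandatory successors out of 12 tasks total, the latest slot for M is 12−2 = 10, and it's reachable by doing all non-successors before M.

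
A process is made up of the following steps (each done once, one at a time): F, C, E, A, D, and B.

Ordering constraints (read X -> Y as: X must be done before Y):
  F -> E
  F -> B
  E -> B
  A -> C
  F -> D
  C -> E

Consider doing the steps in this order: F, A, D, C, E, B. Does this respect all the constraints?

Going through the constraints one by one, each required predecessor appears earlier in the sequence than its dependent — e.g. F (position 1) is before B (position 6), as required.

Yes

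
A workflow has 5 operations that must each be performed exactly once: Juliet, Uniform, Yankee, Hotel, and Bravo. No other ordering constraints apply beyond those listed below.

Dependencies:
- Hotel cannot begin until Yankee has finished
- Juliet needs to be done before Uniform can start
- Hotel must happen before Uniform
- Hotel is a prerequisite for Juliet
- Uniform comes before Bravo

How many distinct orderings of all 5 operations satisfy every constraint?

1

Only Yankee has no prerequisites, so it must go first.
Continuing from there, at each step only one operation has all its prerequisites placed, so the ordering is fully determined — there is exactly 1.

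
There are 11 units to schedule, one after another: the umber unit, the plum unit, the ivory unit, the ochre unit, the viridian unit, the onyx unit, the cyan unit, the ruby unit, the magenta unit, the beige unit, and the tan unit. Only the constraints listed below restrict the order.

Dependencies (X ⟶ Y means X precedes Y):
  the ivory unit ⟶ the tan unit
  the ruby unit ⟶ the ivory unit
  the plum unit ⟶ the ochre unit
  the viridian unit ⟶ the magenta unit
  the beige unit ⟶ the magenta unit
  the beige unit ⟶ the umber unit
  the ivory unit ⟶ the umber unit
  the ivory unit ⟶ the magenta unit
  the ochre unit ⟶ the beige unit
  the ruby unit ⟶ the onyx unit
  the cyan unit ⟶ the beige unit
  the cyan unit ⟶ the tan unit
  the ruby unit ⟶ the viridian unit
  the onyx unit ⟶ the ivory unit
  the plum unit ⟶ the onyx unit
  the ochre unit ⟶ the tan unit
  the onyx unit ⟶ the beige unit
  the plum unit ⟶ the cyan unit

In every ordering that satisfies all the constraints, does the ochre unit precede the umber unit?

Yes

Tracing the constraints gives a chain: the ochre unit → the beige unit → the umber unit.
That forces the ochre unit before the umber unit in every valid schedule.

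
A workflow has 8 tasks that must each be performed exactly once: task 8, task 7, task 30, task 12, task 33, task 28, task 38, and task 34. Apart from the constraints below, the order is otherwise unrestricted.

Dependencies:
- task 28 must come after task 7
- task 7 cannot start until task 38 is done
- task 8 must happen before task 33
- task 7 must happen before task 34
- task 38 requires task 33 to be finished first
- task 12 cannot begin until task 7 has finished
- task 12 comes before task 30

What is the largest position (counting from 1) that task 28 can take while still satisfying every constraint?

Nothing depends on task 28, so it can be the final task, position 8.

8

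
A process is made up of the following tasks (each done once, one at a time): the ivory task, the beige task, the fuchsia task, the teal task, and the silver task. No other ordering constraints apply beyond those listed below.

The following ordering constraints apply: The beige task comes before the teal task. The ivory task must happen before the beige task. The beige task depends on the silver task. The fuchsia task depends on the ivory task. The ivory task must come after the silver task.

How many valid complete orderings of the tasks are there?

3

Only the silver task has no prerequisites, so it must go first.
Counting all ways to extend the partial order to a total order gives 3.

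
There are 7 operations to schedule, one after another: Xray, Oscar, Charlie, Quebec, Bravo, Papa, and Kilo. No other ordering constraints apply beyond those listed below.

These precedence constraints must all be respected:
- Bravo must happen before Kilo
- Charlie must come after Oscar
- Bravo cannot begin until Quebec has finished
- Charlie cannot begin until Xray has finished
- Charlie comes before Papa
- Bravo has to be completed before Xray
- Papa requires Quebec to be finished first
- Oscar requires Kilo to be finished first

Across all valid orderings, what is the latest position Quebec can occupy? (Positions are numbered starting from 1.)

Every operation that must follow Quebec has to come after it. Tracing all chains starting from Quebec, those operations are: Xray, Oscar, Charlie, Bravo, Papa, Kilo — 6 in total.
So at least 6 operations follow Quebec, putting Quebec no later than position 1. That position is achievable by scheduling everything else first.

1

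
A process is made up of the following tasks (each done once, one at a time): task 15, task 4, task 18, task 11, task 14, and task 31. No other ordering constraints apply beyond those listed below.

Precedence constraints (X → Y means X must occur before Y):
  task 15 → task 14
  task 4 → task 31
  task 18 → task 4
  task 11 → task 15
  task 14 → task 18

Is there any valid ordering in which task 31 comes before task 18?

The constraints give a chain task 18 → task 4 → task 31, which forces task 18 before task 31.
So no valid ordering can have task 31 before task 18.

No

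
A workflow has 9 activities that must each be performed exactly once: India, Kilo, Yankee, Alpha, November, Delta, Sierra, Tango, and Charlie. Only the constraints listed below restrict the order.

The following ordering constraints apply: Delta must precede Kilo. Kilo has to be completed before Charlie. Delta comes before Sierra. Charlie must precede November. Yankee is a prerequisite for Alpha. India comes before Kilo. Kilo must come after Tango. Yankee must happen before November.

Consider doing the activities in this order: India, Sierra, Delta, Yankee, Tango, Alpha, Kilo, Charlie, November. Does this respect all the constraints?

The sequence places Sierra ahead of Delta.
But one of the constraints requires Delta before Sierra, so this ordering violates it.

No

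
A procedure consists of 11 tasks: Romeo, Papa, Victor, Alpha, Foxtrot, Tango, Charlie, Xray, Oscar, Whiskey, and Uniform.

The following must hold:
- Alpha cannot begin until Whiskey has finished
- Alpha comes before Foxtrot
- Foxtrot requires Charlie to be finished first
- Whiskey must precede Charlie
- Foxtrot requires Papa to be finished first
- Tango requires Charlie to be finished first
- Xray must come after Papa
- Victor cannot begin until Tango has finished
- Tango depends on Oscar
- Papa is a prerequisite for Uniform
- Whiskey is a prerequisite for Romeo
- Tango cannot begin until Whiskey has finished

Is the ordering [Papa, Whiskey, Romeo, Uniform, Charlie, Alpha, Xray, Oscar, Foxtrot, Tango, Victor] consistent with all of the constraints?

Yes

Going through the constraints one by one, each required predecessor appears earlier in the sequence than its dependent — e.g. Whiskey (position 2) is before Tango (position 10), as required.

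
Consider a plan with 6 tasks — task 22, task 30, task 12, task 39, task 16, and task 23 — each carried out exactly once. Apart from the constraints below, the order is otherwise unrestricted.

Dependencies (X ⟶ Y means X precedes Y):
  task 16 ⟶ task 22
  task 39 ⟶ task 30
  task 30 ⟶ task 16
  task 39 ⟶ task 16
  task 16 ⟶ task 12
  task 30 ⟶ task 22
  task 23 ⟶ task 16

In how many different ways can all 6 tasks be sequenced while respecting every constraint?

6

The tasks with no prerequisites are task 39, task 23; any of them can be placed first.
Enumerating by repeatedly choosing an available task (one whose prerequisites are all placed) gives 6 distinct complete orderings.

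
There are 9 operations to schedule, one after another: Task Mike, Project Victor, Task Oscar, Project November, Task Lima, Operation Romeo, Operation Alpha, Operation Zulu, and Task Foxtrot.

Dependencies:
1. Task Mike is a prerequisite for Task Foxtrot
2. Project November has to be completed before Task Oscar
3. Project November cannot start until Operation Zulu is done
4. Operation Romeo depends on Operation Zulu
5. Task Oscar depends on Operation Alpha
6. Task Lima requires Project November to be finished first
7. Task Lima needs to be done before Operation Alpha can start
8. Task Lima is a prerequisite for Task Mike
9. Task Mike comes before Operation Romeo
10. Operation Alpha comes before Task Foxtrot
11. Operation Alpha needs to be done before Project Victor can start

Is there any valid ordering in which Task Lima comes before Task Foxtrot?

Task Lima is actually forced before Task Foxtrot by the constraints, so certainly some valid ordering has Task Lima first.

Yes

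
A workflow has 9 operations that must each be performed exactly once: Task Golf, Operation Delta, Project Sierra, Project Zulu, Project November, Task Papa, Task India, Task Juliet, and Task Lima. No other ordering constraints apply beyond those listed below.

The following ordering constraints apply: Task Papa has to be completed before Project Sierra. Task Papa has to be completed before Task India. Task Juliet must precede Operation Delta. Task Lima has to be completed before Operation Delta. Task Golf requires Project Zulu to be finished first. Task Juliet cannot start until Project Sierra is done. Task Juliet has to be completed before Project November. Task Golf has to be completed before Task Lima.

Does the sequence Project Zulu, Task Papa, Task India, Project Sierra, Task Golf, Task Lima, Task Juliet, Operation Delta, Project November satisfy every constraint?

Going through the constraints one by one, each required predecessor appears earlier in the sequence than its dependent — e.g. Project Zulu (position 1) is before Task Golf (position 5), as required.

Yes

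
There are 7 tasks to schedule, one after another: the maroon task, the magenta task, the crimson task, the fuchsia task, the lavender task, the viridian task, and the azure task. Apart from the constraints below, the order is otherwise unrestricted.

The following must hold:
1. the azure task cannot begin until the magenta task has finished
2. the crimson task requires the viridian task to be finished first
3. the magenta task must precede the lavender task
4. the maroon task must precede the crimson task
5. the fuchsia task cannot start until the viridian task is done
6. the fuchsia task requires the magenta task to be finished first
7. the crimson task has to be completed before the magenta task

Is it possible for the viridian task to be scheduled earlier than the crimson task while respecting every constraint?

Yes

The constraints force the viridian task before the crimson task, so yes — every valid ordering has the viridian task earlier.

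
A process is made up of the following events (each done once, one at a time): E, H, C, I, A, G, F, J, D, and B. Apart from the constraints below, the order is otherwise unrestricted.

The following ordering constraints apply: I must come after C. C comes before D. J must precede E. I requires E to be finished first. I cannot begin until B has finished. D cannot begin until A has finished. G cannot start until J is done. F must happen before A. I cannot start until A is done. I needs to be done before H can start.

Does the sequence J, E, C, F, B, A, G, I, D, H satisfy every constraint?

Every stated constraint is respected: E sits at position 2, ahead of I at position 8, and each of the other listed pairs likewise has the predecessor earlier in the sequence.

Yes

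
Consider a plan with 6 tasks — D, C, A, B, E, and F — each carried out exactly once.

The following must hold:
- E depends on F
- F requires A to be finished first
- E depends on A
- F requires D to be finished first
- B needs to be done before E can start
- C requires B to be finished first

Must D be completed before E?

Tracing the constraints gives a chain: D → F → E.
Hence D necessarily comes before E.

Yes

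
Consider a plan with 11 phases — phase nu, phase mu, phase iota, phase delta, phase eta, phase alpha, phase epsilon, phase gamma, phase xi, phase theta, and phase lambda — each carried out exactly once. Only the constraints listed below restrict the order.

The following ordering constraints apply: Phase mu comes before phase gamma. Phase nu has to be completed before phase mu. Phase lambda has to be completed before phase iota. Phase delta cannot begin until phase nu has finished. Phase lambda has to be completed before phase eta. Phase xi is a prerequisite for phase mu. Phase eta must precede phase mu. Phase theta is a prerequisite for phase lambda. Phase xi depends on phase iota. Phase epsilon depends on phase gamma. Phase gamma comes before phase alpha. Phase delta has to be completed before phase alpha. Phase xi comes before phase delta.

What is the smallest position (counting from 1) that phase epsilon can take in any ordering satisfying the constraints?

9

The phases that are forced before phase epsilon, directly or transitively, are phase nu, phase mu, phase iota, phase eta, phase gamma, phase xi, phase theta, phase lambda. That's 8 phases.
With 8 mandatory predecessors, the earliest phase epsilon can sit is position 8+1 = 9, and placing just those 8 first achieves it.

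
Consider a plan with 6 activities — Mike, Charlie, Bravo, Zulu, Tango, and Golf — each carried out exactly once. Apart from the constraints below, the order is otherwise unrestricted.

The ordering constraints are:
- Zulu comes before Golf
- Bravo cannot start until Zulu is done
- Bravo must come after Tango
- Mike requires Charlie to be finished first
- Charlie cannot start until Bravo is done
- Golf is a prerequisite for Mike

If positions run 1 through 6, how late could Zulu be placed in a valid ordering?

2

The activities that are forced after Zulu, directly or by a chain of constraints, are Mike, Charlie, Bravo, Golf. That's 4 activities.
With 4 mandatory successors out of 6 activities total, the latest slot for Zulu is 6−4 = 2, and it's reachable by doing all non-successors before Zulu.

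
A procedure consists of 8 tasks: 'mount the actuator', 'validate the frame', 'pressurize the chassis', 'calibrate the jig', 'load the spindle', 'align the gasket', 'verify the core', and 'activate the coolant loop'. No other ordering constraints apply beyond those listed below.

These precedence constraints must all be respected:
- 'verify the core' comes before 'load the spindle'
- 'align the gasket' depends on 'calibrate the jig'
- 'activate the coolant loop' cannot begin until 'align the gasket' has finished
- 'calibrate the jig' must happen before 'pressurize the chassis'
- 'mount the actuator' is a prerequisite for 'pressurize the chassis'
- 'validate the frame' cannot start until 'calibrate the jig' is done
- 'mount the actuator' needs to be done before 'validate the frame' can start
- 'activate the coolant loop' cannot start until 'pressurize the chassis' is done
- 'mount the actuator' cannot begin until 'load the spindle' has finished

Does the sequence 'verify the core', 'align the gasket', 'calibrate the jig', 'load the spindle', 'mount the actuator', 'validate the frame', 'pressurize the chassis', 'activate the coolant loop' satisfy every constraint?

Here 'calibrate the jig' comes after 'align the gasket'.
But one of the constraints requires 'calibrate the jig' before 'align the gasket', so this ordering violates it.

No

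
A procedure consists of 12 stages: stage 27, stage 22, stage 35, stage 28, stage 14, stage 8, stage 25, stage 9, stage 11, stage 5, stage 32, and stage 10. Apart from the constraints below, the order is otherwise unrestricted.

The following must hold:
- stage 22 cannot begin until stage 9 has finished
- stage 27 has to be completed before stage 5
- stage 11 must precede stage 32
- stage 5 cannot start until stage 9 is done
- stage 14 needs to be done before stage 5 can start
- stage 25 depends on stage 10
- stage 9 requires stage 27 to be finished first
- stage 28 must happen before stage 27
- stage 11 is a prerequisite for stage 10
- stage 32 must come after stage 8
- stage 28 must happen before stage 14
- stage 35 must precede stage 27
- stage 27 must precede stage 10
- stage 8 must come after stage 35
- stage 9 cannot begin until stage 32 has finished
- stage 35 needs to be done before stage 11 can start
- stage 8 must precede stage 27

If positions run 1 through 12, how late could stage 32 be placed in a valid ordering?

9

Every stage that must follow stage 32 has to come after it. Tracing all chains starting from stage 32, those stages are: stage 22, stage 9, stage 5 — 3 in total.
So at least 3 stages follow stage 32, putting stage 32 no later than position 9. That position is achievable by scheduling everything else first.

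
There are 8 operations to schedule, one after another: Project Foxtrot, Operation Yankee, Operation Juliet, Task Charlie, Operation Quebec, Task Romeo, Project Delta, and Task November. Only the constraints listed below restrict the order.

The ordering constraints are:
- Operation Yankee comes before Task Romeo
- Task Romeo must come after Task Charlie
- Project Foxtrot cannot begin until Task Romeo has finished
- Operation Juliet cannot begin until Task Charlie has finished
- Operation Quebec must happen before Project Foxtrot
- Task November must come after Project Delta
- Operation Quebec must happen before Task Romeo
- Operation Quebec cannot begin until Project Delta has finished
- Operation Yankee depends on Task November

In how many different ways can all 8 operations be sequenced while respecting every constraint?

75

The operations with no prerequisites are Task Charlie, Project Delta; any of them can be placed first.
Counting all ways to extend the partial order to a total order gives 75.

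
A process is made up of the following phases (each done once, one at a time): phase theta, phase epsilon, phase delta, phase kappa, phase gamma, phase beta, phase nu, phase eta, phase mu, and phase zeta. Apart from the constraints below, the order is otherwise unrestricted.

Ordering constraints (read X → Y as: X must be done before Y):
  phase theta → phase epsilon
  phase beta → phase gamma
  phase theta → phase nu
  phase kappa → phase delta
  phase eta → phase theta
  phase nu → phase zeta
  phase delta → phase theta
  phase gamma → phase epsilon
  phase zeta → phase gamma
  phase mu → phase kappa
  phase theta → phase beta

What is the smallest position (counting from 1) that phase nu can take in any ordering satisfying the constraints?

Every phase that must precede phase nu has to come before it. Tracing all chains that end at phase nu, those phases are: phase theta, phase delta, phase kappa, phase eta, phase mu — 5 in total.
With 5 mandatory predecessors, the earliest phase nu can sit is position 5+1 = 6, and placing just those 5 first achieves it.

6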